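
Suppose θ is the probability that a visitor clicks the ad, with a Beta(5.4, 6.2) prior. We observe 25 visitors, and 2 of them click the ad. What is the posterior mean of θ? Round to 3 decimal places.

Posterior mean ≈ 0.202

Observing 2 successes and 23 failures updates Beta(5.4, 6.2) by adding the success and failure counts to the two shape parameters: α = 5.4+2 = 7.4, β = 6.2+23 = 29.2.
Posterior mean = α/(α+β) = 7.4/36.6 = 0.202.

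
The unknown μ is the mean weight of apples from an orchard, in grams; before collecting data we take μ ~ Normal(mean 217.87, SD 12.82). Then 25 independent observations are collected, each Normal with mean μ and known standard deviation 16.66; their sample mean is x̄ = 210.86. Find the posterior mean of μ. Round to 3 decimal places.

Posterior mean ≈ 211.304

With known σ, the Normal prior is conjugate. Weight on the data is w = (n/σ²)/(n/σ² + 1/τ₀²) = 0.0900720/(0.0900720+0.00608449) = 0.93672.
Posterior mean = w·x̄ + (1−w)·μ₀ = 0.93672·210.86 + 0.063277·217.87 = 211.304.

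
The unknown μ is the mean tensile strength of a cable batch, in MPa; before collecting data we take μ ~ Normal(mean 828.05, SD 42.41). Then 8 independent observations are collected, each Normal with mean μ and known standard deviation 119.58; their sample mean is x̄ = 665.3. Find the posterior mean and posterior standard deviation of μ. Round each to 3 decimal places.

With known σ, the Normal prior is conjugate. Weight on the data is w = (n/σ²)/(n/σ² + 1/τ₀²) = 0.00055946/(0.00055946+0.00055599) = 0.50156.
Posterior mean = w·x̄ + (1−w)·μ₀ = 0.50156·665.3 + 0.49844·828.05 = 746.421. Posterior variance = 1/(0.00055946+0.00055599) = 896.499, so SD = 29.942.

Posterior mean ≈ 746.421; posterior SD ≈ 29.942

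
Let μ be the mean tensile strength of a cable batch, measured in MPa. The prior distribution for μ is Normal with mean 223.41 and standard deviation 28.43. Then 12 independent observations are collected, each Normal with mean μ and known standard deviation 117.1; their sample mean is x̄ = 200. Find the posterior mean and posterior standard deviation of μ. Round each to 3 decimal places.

With known σ, the Normal prior is conjugate. Weight on the data is w = (n/σ²)/(n/σ² + 1/τ₀²) = 0.00087512/(0.00087512+0.00123722) = 0.41429.
Posterior mean = w·x̄ + (1−w)·μ₀ = 0.41429·200 + 0.58571·223.41 = 213.711. Posterior variance = 1/(0.00087512+0.00123722) = 473.409, so SD = 21.758.

Posterior mean ≈ 213.711; posterior SD ≈ 21.758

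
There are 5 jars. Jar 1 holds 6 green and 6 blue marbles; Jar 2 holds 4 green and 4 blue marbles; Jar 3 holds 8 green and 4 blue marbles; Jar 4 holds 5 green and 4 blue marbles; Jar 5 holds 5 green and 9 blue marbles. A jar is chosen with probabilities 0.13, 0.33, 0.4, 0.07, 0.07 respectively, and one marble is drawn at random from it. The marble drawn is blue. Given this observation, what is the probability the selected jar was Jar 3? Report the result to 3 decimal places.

Posterior probability ≈ 0.303

P(blue|Jar 1) = 0.5; P(blue|Jar 2) = 0.5; P(blue|Jar 3) = 0.3333; P(blue|Jar 4) = 0.4444; P(blue|Jar 5) = 0.6429.
Prior × likelihood for each source: 0.13·0.5=0.06500, 0.33·0.5=0.1650, 0.4·0.3333=0.1333, 0.07·0.4444=0.03111, 0.07·0.6429=0.04500. Summing gives P(blue) = 0.43944.
P(Jar 3 | blue) = 0.1333 / 0.43944 = 0.303.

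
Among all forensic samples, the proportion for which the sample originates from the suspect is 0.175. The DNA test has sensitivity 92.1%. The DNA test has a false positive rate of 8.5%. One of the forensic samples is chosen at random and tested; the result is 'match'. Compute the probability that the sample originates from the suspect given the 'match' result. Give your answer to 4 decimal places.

P(H | E) ≈ 0.6968

Let H be the event that the sample originates from the suspect. P(H) = 0.175, so P(¬H) = 0.825. With E the 'match' result, P(E|H) = 0.921 and P(E|¬H) = 0.085.
P(E) = 0.921·0.175 + 0.085·0.825 = 0.16117 + 0.070125 = 0.23130.
By Bayes' theorem, P(H|E) = 0.16117 / 0.23130 = 0.6968.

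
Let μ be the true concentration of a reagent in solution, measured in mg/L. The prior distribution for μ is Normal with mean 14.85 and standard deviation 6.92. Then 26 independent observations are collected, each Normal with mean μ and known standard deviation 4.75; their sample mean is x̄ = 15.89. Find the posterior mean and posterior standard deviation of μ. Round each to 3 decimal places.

Posterior mean ≈ 15.871; posterior SD ≈ 0.923

Prior precision 1/τ₀² = 1/6.92² = 0.0208828; data precision n/σ² = 26/4.75² = 1.15235.
Posterior precision = 0.0208828 + 1.15235 = 1.17324, giving posterior SD = 1/√1.17324 = 0.923.
Posterior mean = (0.0208828·14.85 + 1.15235·15.89) / 1.17324 = 15.871.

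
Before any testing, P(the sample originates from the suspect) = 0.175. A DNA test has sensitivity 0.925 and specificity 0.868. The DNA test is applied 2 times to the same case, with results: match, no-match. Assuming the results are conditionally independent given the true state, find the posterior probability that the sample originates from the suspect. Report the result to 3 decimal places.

Let H be the event that the sample originates from the suspect; start with P(H) = 0.175. P('match'|H) = 0.925, P('match'|¬H) = 0.132.
Update on result 1 ('match'): P(H) ← 0.925·0.1750 / (0.925·0.1750 + 0.132·0.8250) = 0.16187/0.27077 = 0.5978.
Update on result 2 ('no-match'): P(H) ← 0.075·0.5978 / (0.075·0.5978 + 0.868·0.4022) = 0.044837/0.39393 = 0.1138.

Posterior P(H) ≈ 0.114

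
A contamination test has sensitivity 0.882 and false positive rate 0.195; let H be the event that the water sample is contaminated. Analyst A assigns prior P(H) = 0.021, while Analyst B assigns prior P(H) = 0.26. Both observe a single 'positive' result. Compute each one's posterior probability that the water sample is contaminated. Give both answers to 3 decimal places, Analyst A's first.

P('+'|H) = 0.882, P('+'|¬H) = 0.195.
Analyst A: numerator 0.882·0.021 = 0.018522; evidence = 0.018522+0.195·0.979 = 0.20943; posterior = 0.088.
Analyst B: numerator 0.882·0.26 = 0.22932; evidence = 0.22932+0.195·0.74 = 0.37362; posterior = 0.614.

Analyst A: 0.088; Analyst B: 0.614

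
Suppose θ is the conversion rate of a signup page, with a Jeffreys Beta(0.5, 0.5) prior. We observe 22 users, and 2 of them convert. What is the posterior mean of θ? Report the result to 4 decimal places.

Posterior mean ≈ 0.1087

Observing 2 successes and 20 failures updates Beta(0.5, 0.5) by adding the success and failure counts to the two shape parameters: α = 0.5+2 = 2.5, β = 0.5+20 = 20.5.
E[θ | data] = 2.5/(2.5+20.5) = 0.1087.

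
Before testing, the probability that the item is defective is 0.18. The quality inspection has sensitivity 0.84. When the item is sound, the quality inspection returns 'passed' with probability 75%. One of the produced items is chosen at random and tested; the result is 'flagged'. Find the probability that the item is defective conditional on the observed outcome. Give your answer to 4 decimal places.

Write H for 'the item is defective'. Prior odds H:¬H = 0.18/0.82 = 0.21951. For the 'flagged' outcome, the likelihood ratio is 0.84/0.25 = 3.3600.
Posterior odds = 0.21951 × 3.3600 = 0.73756, so P(H|E) = 0.73756/(1+0.73756) = 0.4245.

P(H | E) ≈ 0.4245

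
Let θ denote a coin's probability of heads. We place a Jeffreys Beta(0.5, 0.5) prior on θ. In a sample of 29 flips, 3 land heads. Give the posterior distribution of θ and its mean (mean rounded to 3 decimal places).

Observing 3 successes and 26 failures updates Beta(0.5, 0.5) by adding the success and failure counts to the two shape parameters: α = 0.5+3 = 3.5, β = 0.5+26 = 26.5.
E[θ | data] = 3.5/(3.5+26.5) = 0.117.

Posterior: Beta(3.5, 26.5); mean ≈ 0.117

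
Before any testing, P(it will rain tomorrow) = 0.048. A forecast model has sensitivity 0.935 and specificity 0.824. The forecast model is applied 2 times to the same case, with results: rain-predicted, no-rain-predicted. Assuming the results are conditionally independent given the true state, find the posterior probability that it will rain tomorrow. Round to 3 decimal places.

With H the event that it will rain tomorrow, the joint likelihood of the observed sequence is P(data|H) = 0.935·0.065 = 0.060775 and P(data|¬H) = 0.176·0.824 = 0.14502.
Bayes: P(H|data) = 0.048·0.060775 / (0.048·0.060775 + 0.952·0.14502) = 0.0029172/0.14098 = 0.0207.

Posterior P(H) ≈ 0.021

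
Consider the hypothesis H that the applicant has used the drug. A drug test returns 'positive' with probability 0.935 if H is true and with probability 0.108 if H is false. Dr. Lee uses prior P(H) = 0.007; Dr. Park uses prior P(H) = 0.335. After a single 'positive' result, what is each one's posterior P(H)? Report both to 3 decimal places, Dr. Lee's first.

Dr. Lee: 0.058; Dr. Park: 0.813

The likelihood ratio for a 'positive' result is 0.935/0.108 = 8.6574.
Dr. Lee: prior odds 0.007/0.993 = 0.0070493; posterior odds 0.061029; posterior probability 0.058.
Dr. Park: prior odds 0.335/0.665 = 0.50376; posterior odds 4.3613; posterior probability 0.813.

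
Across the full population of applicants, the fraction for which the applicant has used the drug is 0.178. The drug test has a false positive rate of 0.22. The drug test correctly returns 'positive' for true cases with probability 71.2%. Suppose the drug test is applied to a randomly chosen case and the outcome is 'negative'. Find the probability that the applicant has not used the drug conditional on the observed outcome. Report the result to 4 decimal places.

Write H for 'the applicant has used the drug'. Prior odds H:¬H = 0.178/0.822 = 0.21655. For the 'negative' outcome, the likelihood ratio is 0.288/0.78 = 0.36923.
Posterior odds = 0.21655 × 0.36923 = 0.079955, so P(H|E) = 0.079955/(1+0.079955) = 0.0740. Then P(¬H|E) = 1 − 0.0740 = 0.9260.

P(¬H | E) ≈ 0.9260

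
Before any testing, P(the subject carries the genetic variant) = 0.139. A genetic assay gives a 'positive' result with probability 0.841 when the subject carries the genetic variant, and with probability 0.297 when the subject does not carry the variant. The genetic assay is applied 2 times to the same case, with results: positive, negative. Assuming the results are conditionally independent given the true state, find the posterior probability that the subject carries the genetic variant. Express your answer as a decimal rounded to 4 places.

With H the event that the subject carries the genetic variant, the joint likelihood of the observed sequence is P(data|H) = 0.841·0.159 = 0.13372 and P(data|¬H) = 0.297·0.703 = 0.20879.
Bayes: P(H|data) = 0.139·0.13372 / (0.139·0.13372 + 0.861·0.20879) = 0.018587/0.19836 = 0.0937.

Posterior P(H) ≈ 0.0937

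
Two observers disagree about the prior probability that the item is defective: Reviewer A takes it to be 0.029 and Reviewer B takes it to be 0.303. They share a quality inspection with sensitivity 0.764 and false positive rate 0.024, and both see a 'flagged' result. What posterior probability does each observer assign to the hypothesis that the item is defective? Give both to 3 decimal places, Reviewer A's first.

Reviewer A: 0.487; Reviewer B: 0.933

P('+'|H) = 0.764, P('+'|¬H) = 0.024.
Reviewer A: numerator 0.764·0.029 = 0.022156; evidence = 0.022156+0.024·0.971 = 0.045460; posterior = 0.487.
Reviewer B: numerator 0.764·0.303 = 0.23149; evidence = 0.23149+0.024·0.697 = 0.24822; posterior = 0.933.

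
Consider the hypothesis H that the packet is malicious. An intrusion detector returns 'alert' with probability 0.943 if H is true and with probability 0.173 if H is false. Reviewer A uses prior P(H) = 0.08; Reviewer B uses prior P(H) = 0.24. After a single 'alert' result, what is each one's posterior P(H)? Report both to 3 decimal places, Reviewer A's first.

P('+'|H) = 0.943, P('+'|¬H) = 0.173.
Reviewer A: numerator 0.943·0.08 = 0.075440; evidence = 0.075440+0.173·0.92 = 0.23460; posterior = 0.322.
Reviewer B: numerator 0.943·0.24 = 0.22632; evidence = 0.22632+0.173·0.76 = 0.35780; posterior = 0.633.

Reviewer A: 0.322; Reviewer B: 0.633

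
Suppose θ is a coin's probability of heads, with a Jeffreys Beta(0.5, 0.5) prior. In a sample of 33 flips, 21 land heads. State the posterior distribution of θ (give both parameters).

Observing 21 successes and 12 failures updates Beta(0.5, 0.5) by adding the success and failure counts to the two shape parameters: α = 0.5+21 = 21.5, β = 0.5+12 = 12.5.

Posterior: Beta(21.5, 12.5)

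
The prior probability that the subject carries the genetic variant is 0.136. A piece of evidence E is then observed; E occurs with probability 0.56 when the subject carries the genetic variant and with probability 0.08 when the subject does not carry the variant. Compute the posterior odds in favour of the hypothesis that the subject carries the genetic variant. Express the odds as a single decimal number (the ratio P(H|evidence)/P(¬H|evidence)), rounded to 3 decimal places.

Posterior odds ≈ 1.102

Prior odds = 0.136/(1−0.136) = 0.15741.
Likelihood ratio for E = 0.56/0.08 = 7.0000.
Posterior odds = prior odds × LR = 1.1019.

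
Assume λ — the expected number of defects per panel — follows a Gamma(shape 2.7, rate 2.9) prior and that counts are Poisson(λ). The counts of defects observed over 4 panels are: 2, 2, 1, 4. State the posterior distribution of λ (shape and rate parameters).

The Poisson likelihood adds the total count to the shape and the number of exposure periods to the rate. Here ∑xᵢ = 9 and n = 4, so shape 2.7→11.7 and rate 2.9→6.9.

Posterior: Gamma(shape=11.7, rate=6.9)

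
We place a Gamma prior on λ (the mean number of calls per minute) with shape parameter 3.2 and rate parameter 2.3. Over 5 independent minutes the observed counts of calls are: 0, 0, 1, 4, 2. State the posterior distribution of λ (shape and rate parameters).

Posterior: Gamma(shape=10.2, rate=7.3)

Total count ∑xᵢ = 7 over n = 5 minutes.
Gamma is conjugate to the Poisson likelihood: posterior is Gamma(shape = 3.2+7 = 10.2, rate = 2.3+5 = 7.3).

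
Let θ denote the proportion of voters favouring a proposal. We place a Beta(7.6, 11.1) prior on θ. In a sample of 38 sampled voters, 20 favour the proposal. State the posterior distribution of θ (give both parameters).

The binomial likelihood is conjugate to the Beta prior: with 20 successes and 18 failures, the posterior is Beta(7.6+20, 11.1+18) = Beta(27.6, 29.1).

Posterior: Beta(27.6, 29.1)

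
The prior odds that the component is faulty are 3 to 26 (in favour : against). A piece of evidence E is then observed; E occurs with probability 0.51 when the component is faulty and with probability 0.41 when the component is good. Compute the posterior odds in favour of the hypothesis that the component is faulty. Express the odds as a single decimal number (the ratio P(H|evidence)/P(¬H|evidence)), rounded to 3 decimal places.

Posterior odds ≈ 0.144

Prior odds = 3/26 = 0.11538.
Likelihood ratio for E = 0.51/0.41 = 1.2439.
Posterior odds = prior odds × LR = 0.14353.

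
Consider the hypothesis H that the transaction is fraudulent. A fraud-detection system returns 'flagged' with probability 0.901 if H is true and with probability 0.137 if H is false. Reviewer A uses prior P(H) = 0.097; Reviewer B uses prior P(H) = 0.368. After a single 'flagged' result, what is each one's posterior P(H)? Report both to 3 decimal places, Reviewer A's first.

The likelihood ratio for a 'flagged' result is 0.901/0.137 = 6.5766.
Reviewer A: prior odds 0.097/0.903 = 0.10742; posterior odds 0.70646; posterior probability 0.414.
Reviewer B: prior odds 0.368/0.632 = 0.58228; posterior odds 3.8294; posterior probability 0.793.

Reviewer A: 0.414; Reviewer B: 0.793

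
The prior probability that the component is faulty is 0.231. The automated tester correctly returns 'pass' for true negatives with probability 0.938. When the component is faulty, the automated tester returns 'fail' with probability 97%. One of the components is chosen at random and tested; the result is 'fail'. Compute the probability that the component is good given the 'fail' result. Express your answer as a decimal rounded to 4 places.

P(¬H | E) ≈ 0.1754

Write H for 'the component is faulty'. Prior odds H:¬H = 0.231/0.769 = 0.30039. For the 'fail' outcome, the likelihood ratio is 0.97/0.062 = 15.645.
Posterior odds = 0.30039 × 15.645 = 4.6997, so P(H|E) = 4.6997/(1+4.6997) = 0.8246. Then P(¬H|E) = 1 − 0.8246 = 0.1754.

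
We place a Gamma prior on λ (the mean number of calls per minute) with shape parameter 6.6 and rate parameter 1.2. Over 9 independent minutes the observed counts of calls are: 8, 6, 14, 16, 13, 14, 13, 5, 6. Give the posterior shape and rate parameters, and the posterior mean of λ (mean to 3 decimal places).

Posterior: Gamma(shape=101.6, rate=10.2); mean ≈ 9.961

The Poisson likelihood adds the total count to the shape and the number of exposure periods to the rate. Here ∑xᵢ = 95 and n = 9, so shape 6.6→101.6 and rate 1.2→10.2.
Posterior mean = shape/rate = 101.6/10.2 = 9.961.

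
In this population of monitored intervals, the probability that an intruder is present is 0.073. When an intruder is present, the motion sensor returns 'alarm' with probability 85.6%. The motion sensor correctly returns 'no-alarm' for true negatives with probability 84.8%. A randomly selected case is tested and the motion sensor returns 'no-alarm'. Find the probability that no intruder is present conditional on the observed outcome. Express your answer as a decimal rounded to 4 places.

Write H for 'an intruder is present'. Prior odds H:¬H = 0.073/0.927 = 0.078749. For the 'no-alarm' outcome, the likelihood ratio is 0.144/0.848 = 0.16981.
Posterior odds = 0.078749 × 0.16981 = 0.013372, so P(H|E) = 0.013372/(1+0.013372) = 0.0132. Then P(¬H|E) = 1 − 0.0132 = 0.9868.

P(¬H | E) ≈ 0.9868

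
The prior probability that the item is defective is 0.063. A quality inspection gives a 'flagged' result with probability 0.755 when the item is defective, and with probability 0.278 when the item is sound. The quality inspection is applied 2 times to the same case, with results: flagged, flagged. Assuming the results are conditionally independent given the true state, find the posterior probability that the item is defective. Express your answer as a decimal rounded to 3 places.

With H the event that the item is defective, the joint likelihood of the observed sequence is P(data|H) = 0.755·0.755 = 0.57003 and P(data|¬H) = 0.278·0.278 = 0.077284.
Bayes: P(H|data) = 0.063·0.57003 / (0.063·0.57003 + 0.937·0.077284) = 0.035912/0.10833 = 0.3315.

Posterior P(H) ≈ 0.332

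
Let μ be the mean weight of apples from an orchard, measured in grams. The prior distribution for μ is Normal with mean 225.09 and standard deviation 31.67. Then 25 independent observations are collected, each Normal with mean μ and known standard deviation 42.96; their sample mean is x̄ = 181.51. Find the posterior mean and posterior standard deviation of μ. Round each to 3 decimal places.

Posterior mean ≈ 184.498; posterior SD ≈ 8.292

Prior precision 1/τ₀² = 1/31.67² = 0.00099702; data precision n/σ² = 25/42.96² = 0.0135460.
Posterior precision = 0.00099702 + 0.0135460 = 0.0145430, giving posterior SD = 1/√0.0145430 = 8.292.
Posterior mean = (0.00099702·225.09 + 0.0135460·181.51) / 0.0145430 = 184.498.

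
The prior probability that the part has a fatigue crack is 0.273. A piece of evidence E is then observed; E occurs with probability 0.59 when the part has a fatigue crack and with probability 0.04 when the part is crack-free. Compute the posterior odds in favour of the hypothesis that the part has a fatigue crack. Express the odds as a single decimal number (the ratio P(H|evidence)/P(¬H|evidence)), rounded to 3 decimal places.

Prior odds = 0.273/(1−0.273) = 0.37552. In log-odds, ln(0.37552) = -0.97945.
Add log likelihood ratio: ln(14.750) = 2.6912.
Posterior log-odds = 1.7118, so posterior odds = exp(1.7118) = 5.5389.

Posterior odds ≈ 5.539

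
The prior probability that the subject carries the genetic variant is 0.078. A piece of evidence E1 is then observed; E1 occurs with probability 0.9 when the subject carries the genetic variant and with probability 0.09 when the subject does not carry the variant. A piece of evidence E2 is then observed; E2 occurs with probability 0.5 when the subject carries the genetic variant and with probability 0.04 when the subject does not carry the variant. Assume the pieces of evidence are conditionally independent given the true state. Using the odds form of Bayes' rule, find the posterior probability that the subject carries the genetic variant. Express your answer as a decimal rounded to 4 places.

Posterior probability ≈ 0.9136

Prior odds = 0.078/(1−0.078) = 0.084599. In log-odds, ln(0.084599) = -2.4698.
Add log likelihood ratios: ln(10.000) + ln(12.500) = 4.8283.
Posterior log-odds = 2.3585, so posterior odds = exp(2.3585) = 10.575. Converting, P(H|E) = 10.575/11.575 = 0.9136.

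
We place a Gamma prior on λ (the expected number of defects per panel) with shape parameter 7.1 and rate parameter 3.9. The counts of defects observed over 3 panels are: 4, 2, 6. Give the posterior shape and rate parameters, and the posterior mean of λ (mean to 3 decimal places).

Posterior: Gamma(shape=19.1, rate=6.9); mean ≈ 2.768

Total count ∑xᵢ = 12 over n = 3 panels.
Gamma is conjugate to the Poisson likelihood: posterior is Gamma(shape = 7.1+12 = 19.1, rate = 3.9+3 = 6.9).
Posterior mean = shape/rate = 19.1/6.9 = 2.768.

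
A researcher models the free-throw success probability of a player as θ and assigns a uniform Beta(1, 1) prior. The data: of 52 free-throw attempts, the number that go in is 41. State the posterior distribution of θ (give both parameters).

Posterior: Beta(42, 12)

The binomial likelihood is conjugate to the Beta prior: with 41 successes and 11 failures, the posterior is Beta(1+41, 1+11) = Beta(42, 12).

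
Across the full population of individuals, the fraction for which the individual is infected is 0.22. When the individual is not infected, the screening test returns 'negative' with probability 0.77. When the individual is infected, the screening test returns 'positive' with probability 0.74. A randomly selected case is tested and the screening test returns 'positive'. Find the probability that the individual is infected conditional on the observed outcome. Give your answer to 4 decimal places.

Write H for 'the individual is infected'. Prior odds H:¬H = 0.22/0.78 = 0.28205. For the 'positive' outcome, the likelihood ratio is 0.74/0.23 = 3.2174.
Posterior odds = 0.28205 × 3.2174 = 0.90747, so P(H|E) = 0.90747/(1+0.90747) = 0.4757.

P(H | E) ≈ 0.4757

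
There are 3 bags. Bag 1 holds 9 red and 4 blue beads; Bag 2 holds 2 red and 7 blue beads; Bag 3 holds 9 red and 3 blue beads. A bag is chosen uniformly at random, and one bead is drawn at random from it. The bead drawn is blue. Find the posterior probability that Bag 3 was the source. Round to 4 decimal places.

Posterior probability ≈ 0.1872

Tabulate prior·likelihood by source: [1] prior 0.333333, lik 0.3077, product 0.1026; [2] prior 0.333333, lik 0.7778, product 0.2593; [3] prior 0.333333, lik 0.25, product 0.08333.
Normalizing constant = 0.44516; the posterior for Bag 3 is its product over the sum, 0.08333/0.44516 = 0.1872.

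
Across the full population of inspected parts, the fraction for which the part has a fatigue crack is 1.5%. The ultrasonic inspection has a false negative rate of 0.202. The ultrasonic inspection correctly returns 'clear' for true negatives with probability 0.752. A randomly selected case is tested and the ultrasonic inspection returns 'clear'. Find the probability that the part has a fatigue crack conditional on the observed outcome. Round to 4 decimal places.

P(H | E) ≈ 0.0041

Let H be the event that the part has a fatigue crack. P(H) = 0.015, so P(¬H) = 0.985. With E the 'clear' result, P(E|H) = 0.202 and P(E|¬H) = 0.752.
P(E) = 0.202·0.015 + 0.752·0.985 = 0.0030300 + 0.74072 = 0.74375.
By Bayes' theorem, P(H|E) = 0.0030300 / 0.74375 = 0.0041.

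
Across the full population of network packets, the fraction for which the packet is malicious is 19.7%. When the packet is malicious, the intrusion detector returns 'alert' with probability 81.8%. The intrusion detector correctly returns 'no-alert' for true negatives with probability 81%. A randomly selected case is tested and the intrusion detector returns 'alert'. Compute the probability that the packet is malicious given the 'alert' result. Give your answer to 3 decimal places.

Write H for 'the packet is malicious'. Prior odds H:¬H = 0.197/0.803 = 0.24533. For the 'alert' outcome, the likelihood ratio is 0.818/0.19 = 4.3053.
Posterior odds = 0.24533 × 4.3053 = 1.0562, so P(H|E) = 1.0562/(1+1.0562) = 0.514.

P(H | E) ≈ 0.514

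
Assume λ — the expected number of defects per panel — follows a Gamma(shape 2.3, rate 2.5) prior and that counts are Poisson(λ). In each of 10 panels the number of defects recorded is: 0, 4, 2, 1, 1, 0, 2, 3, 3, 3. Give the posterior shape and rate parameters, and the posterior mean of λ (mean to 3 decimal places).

Posterior: Gamma(shape=21.3, rate=12.5); mean ≈ 1.704

The Poisson likelihood adds the total count to the shape and the number of exposure periods to the rate. Here ∑xᵢ = 19 and n = 10, so shape 2.3→21.3 and rate 2.5→12.5.
E[λ | data] = 21.3/12.5 = 1.704.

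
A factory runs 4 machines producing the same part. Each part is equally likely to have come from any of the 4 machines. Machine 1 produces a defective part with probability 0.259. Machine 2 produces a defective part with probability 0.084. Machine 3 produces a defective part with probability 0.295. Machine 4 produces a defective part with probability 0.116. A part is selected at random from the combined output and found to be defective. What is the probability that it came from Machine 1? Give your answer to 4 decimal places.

Posterior probability ≈ 0.3435

Tabulate prior·likelihood by source: [1] prior 0.25, lik 0.259, product 0.06475; [2] prior 0.25, lik 0.084, product 0.02100; [3] prior 0.25, lik 0.295, product 0.07375; [4] prior 0.25, lik 0.116, product 0.02900.
Normalizing constant = 0.18850; the posterior for Machine 1 is its product over the sum, 0.06475/0.18850 = 0.3435.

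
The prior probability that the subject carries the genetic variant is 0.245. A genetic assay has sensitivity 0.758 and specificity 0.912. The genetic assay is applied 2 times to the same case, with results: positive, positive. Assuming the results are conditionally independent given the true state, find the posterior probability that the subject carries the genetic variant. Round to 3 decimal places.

Posterior P(H) ≈ 0.960

Let H be the event that the subject carries the genetic variant; start with P(H) = 0.245. P('positive'|H) = 0.758, P('positive'|¬H) = 0.088.
Update on result 1 ('positive'): P(H) ← 0.758·0.2450 / (0.758·0.2450 + 0.088·0.7550) = 0.18571/0.25215 = 0.7365.
Update on result 2 ('positive'): P(H) ← 0.758·0.7365 / (0.758·0.7365 + 0.088·0.2635) = 0.55827/0.58146 = 0.9601.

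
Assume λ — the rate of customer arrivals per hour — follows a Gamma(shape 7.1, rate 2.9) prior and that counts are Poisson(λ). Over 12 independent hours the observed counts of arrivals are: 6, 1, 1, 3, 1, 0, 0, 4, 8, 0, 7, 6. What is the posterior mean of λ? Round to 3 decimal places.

Total count ∑xᵢ = 37 over n = 12 hours.
Gamma is conjugate to the Poisson likelihood: posterior is Gamma(shape = 7.1+37 = 44.1, rate = 2.9+12 = 14.9).
Posterior mean = shape/rate = 44.1/14.9 = 2.960.

Posterior mean ≈ 2.960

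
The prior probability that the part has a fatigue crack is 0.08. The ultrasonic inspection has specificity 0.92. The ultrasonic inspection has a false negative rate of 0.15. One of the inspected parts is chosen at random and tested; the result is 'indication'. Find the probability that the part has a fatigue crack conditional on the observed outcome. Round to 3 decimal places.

P(H | E) ≈ 0.480

Write H for 'the part has a fatigue crack'. Prior odds H:¬H = 0.08/0.92 = 0.086957. For the 'indication' outcome, the likelihood ratio is 0.85/0.08 = 10.625.
Posterior odds = 0.086957 × 10.625 = 0.92391, so P(H|E) = 0.92391/(1+0.92391) = 0.480.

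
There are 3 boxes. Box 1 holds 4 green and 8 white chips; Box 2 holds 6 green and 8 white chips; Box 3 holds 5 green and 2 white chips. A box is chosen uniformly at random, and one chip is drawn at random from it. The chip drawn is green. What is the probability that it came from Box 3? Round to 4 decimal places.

Posterior probability ≈ 0.4839

Tabulate prior·likelihood by source: [1] prior 0.333333, lik 0.3333, product 0.1111; [2] prior 0.333333, lik 0.4286, product 0.1429; [3] prior 0.333333, lik 0.7143, product 0.2381.
Normalizing constant = 0.49206; the posterior for Box 3 is its product over the sum, 0.2381/0.49206 = 0.4839.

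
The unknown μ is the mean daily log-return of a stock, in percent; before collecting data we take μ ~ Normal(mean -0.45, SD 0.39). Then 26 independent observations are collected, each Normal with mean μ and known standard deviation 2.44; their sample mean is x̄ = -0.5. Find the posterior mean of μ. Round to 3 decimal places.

Posterior mean ≈ -0.470

With known σ, the Normal prior is conjugate. Weight on the data is w = (n/σ²)/(n/σ² + 1/τ₀²) = 4.36711/(4.36711+6.57462) = 0.39912.
Posterior mean = w·x̄ + (1−w)·μ₀ = 0.39912·-0.5 + 0.60088·-0.45 = -0.470.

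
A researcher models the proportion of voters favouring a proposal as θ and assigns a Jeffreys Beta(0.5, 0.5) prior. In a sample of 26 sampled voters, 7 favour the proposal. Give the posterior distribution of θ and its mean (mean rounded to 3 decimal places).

The binomial likelihood is conjugate to the Beta prior: with 7 successes and 19 failures, the posterior is Beta(0.5+7, 0.5+19) = Beta(7.5, 19.5).
E[θ | data] = 7.5/(7.5+19.5) = 0.278.

Posterior: Beta(7.5, 19.5); mean ≈ 0.278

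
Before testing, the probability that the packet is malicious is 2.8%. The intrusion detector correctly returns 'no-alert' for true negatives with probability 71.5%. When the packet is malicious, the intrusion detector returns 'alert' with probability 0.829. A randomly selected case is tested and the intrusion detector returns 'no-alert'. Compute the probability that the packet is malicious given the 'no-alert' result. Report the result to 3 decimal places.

P(H | E) ≈ 0.007

Let H be the event that the packet is malicious. P(H) = 0.028, so P(¬H) = 0.972. With E the 'no-alert' result, P(E|H) = 0.171 and P(E|¬H) = 0.715.
P(E) = 0.171·0.028 + 0.715·0.972 = 0.0047880 + 0.69498 = 0.69977.
By Bayes' theorem, P(H|E) = 0.0047880 / 0.69977 = 0.007.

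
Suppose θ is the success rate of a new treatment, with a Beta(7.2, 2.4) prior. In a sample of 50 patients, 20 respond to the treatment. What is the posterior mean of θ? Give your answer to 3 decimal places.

Posterior mean ≈ 0.456

The binomial likelihood is conjugate to the Beta prior: with 20 successes and 30 failures, the posterior is Beta(7.2+20, 2.4+30) = Beta(27.2, 32.4).
E[θ | data] = 27.2/(27.2+32.4) = 0.456.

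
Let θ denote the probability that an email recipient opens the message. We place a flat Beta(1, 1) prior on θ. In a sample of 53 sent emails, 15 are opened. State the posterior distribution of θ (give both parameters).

Posterior: Beta(16, 39)

The binomial likelihood is conjugate to the Beta prior: with 15 successes and 38 failures, the posterior is Beta(1+15, 1+38) = Beta(16, 39).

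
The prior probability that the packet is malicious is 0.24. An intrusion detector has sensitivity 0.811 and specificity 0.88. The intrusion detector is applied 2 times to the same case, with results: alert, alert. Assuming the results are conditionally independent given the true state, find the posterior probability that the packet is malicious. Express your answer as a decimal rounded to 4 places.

Posterior P(H) ≈ 0.9352

With H the event that the packet is malicious, the joint likelihood of the observed sequence is P(data|H) = 0.811·0.811 = 0.65772 and P(data|¬H) = 0.12·0.12 = 0.014400.
Bayes: P(H|data) = 0.24·0.65772 / (0.24·0.65772 + 0.76·0.014400) = 0.15785/0.16880 = 0.9352.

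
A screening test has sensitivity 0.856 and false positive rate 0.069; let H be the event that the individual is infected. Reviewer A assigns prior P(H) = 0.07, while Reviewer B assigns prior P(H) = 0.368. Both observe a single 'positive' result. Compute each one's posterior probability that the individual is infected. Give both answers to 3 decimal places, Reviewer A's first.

The likelihood ratio for a 'positive' result is 0.856/0.069 = 12.406.
Reviewer A: prior odds 0.07/0.93 = 0.075269; posterior odds 0.93377; posterior probability 0.483.
Reviewer B: prior odds 0.368/0.632 = 0.58228; posterior odds 7.2236; posterior probability 0.878.

Reviewer A: 0.483; Reviewer B: 0.878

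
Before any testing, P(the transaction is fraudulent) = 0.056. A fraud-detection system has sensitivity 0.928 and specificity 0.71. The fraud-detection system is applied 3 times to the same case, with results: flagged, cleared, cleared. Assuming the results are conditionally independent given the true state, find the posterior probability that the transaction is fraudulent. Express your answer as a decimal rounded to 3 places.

With H the event that the transaction is fraudulent, the joint likelihood of the observed sequence is P(data|H) = 0.928·0.072·0.072 = 0.0048108 and P(data|¬H) = 0.29·0.71·0.71 = 0.14619.
Bayes: P(H|data) = 0.056·0.0048108 / (0.056·0.0048108 + 0.944·0.14619) = 0.00026940/0.13827 = 0.0019.

Posterior P(H) ≈ 0.002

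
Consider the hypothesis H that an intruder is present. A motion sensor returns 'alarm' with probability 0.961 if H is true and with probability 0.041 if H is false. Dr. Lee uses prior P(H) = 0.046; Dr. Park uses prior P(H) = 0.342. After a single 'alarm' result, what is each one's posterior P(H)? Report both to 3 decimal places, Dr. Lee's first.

Dr. Lee: 0.531; Dr. Park: 0.924

The likelihood ratio for an 'alarm' result is 0.961/0.041 = 23.439.
Dr. Lee: prior odds 0.046/0.954 = 0.048218; posterior odds 1.1302; posterior probability 0.531.
Dr. Park: prior odds 0.342/0.658 = 0.51976; posterior odds 12.183; posterior probability 0.924.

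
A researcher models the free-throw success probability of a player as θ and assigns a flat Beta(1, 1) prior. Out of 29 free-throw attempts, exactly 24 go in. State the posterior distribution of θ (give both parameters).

Posterior: Beta(25, 6)

Observing 24 successes and 5 failures updates Beta(1, 1) by adding the success and failure counts to the two shape parameters: α = 1+24 = 25, β = 1+5 = 6.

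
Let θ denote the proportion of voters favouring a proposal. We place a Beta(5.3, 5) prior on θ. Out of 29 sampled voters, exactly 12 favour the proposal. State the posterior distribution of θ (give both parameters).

Posterior: Beta(17.3, 22)

The binomial likelihood is conjugate to the Beta prior: with 12 successes and 17 failures, the posterior is Beta(5.3+12, 5+17) = Beta(17.3, 22).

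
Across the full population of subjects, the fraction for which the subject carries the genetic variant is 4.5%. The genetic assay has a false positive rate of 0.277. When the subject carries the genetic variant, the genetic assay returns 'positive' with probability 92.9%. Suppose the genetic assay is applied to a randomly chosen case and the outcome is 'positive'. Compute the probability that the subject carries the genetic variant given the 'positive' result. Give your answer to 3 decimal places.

P(H | E) ≈ 0.136

Write H for 'the subject carries the genetic variant'. Prior odds H:¬H = 0.045/0.955 = 0.047120. For the 'positive' outcome, the likelihood ratio is 0.929/0.277 = 3.3538.
Posterior odds = 0.047120 × 3.3538 = 0.15803, so P(H|E) = 0.15803/(1+0.15803) = 0.136.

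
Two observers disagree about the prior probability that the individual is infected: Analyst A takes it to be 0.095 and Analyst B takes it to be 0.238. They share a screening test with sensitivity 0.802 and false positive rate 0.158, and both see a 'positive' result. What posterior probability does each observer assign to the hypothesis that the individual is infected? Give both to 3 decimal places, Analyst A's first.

The likelihood ratio for a 'positive' result is 0.802/0.158 = 5.0759.
Analyst A: prior odds 0.095/0.905 = 0.10497; posterior odds 0.53283; posterior probability 0.348.
Analyst B: prior odds 0.238/0.762 = 0.31234; posterior odds 1.5854; posterior probability 0.613.

Analyst A: 0.348; Analyst B: 0.613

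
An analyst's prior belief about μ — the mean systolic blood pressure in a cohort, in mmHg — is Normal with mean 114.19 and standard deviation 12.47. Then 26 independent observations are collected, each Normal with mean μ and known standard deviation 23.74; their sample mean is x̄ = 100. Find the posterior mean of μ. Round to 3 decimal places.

Posterior mean ≈ 101.736

Prior precision 1/τ₀² = 1/12.47² = 0.00643083; data precision n/σ² = 26/23.74² = 0.0461330.
Posterior precision = 0.00643083 + 0.0461330 = 0.0525639.
Posterior mean = (0.00643083·114.19 + 0.0461330·100) / 0.0525639 = 101.736.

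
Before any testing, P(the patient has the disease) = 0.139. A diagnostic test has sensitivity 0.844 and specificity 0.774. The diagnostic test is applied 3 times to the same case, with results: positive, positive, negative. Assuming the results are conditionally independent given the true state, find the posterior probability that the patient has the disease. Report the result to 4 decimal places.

Let H be the event that the patient has the disease; start with P(H) = 0.139. P('positive'|H) = 0.844, P('positive'|¬H) = 0.226.
Update on result 1 ('positive'): P(H) ← 0.844·0.1390 / (0.844·0.1390 + 0.226·0.8610) = 0.11732/0.31190 = 0.3761.
Update on result 2 ('positive'): P(H) ← 0.844·0.3761 / (0.844·0.3761 + 0.226·0.6239) = 0.31745/0.45845 = 0.6925.
Update on result 3 ('negative'): P(H) ← 0.156·0.6925 / (0.156·0.6925 + 0.774·0.3075) = 0.10802/0.34606 = 0.3121.

Posterior P(H) ≈ 0.3121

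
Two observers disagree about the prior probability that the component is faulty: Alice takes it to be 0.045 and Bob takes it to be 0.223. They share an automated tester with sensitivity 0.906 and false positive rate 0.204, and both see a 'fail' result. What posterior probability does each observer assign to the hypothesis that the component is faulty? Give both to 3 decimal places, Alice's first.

Alice: 0.173; Bob: 0.560

P('+'|H) = 0.906, P('+'|¬H) = 0.204.
Alice: numerator 0.906·0.045 = 0.040770; evidence = 0.040770+0.204·0.955 = 0.23559; posterior = 0.173.
Bob: numerator 0.906·0.223 = 0.20204; evidence = 0.20204+0.204·0.777 = 0.36055; posterior = 0.560.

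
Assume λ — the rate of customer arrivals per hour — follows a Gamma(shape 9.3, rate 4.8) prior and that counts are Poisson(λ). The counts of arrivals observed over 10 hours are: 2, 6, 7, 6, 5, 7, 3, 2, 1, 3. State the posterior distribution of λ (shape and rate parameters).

Total count ∑xᵢ = 42 over n = 10 hours.
Gamma is conjugate to the Poisson likelihood: posterior is Gamma(shape = 9.3+42 = 51.3, rate = 4.8+10 = 14.8).

Posterior: Gamma(shape=51.3, rate=14.8)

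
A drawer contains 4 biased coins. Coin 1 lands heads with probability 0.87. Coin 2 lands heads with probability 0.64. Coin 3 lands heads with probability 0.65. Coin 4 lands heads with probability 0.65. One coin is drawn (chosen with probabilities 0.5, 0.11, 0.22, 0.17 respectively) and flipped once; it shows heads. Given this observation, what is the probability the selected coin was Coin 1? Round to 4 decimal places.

P(heads|C1) = 0.87; P(heads|C2) = 0.64; P(heads|C3) = 0.65; P(heads|C4) = 0.65.
Prior × likelihood for each source: 0.5·0.87=0.4350, 0.11·0.64=0.07040, 0.22·0.65=0.1430, 0.17·0.65=0.1105. Summing gives P(heads) = 0.75890.
P(Coin 1 | heads) = 0.4350 / 0.75890 = 0.5732.

Posterior probability ≈ 0.5732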